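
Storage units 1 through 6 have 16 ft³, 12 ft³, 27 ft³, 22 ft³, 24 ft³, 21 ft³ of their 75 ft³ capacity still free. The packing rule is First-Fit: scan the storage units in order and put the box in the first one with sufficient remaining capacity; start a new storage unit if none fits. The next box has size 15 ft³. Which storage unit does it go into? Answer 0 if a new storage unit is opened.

1

Storage units with room: storage unit 1 (16 ft³), storage unit 3 (27 ft³), storage unit 4 (22 ft³), storage unit 5 (24 ft³), storage unit 6 (21 ft³).
The first with room is storage unit 1.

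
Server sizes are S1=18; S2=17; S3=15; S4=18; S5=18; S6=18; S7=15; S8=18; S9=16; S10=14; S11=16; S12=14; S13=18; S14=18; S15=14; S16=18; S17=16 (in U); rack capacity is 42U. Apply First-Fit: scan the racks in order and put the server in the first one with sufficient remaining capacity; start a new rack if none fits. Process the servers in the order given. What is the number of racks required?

rack 1: place S1 (18U), 24U left
rack 1: place S2 (17U), 7U left
rack 2: place S3 (15U), 27U left
rack 2: place S4 (18U), 9U left
rack 3: place S5 (18U), 24U left
rack 3: place S6 (18U), 6U left
rack 4: place S7 (15U), 27U left
rack 4: place S8 (18U), 9U left
rack 5: place S9 (16U), 26U left
rack 5: place S10 (14U), 12U left
rack 6: place S11 (16U), 26U left
rack 6: place S12 (14U), 12U left
rack 7: place S13 (18U), 24U left
rack 7: place S14 (18U), 6U left
rack 8: place S15 (14U), 28U left
rack 8: place S16 (18U), 10U left
rack 9: place S17 (16U), 26U left
Final racks: [18,17] [15,18] [18,18] [15,18] [16,14] [16,14] [18,18] [14,18] [16].

9 racks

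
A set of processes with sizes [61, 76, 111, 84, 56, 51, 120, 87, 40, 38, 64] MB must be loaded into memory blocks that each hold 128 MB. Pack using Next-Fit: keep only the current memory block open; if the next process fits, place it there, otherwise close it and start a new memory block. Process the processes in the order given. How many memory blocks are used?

8

Put 61 MB in memory block 1; 67 MB remain.
Put 76 MB in memory block 2; 52 MB remain.
Put 111 MB in memory block 3; 17 MB remain.
Put 84 MB in memory block 4; 44 MB remain.
Put 56 MB in memory block 5; 72 MB remain.
Put 51 MB in memory block 5; 21 MB remain.
Put 120 MB in memory block 6; 8 MB remain.
Put 87 MB in memory block 7; 41 MB remain.
Put 40 MB in memory block 7; 1 MB remain.
Put 38 MB in memory block 8; 90 MB remain.
Put 64 MB in memory block 8; 26 MB remain.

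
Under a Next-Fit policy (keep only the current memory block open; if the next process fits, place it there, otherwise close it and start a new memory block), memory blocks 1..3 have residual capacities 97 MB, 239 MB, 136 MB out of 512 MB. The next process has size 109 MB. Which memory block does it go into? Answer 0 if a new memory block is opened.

3

Next-Fit only looks at memory block 3, which has 136 MB free.
109 MB fits there.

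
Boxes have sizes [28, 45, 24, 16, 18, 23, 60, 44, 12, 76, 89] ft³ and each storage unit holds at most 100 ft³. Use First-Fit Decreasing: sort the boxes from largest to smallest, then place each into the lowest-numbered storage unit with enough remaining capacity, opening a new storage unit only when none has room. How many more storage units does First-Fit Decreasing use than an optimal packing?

First-Fit Decreasing: [89] [76,24] [60,28,12] [45,44] [23,18,16] → 5 storage units.
Total size 435 ft³; any packing needs at least ⌈435/100⌉ = 5 storage units.
So 5 is already optimal.

0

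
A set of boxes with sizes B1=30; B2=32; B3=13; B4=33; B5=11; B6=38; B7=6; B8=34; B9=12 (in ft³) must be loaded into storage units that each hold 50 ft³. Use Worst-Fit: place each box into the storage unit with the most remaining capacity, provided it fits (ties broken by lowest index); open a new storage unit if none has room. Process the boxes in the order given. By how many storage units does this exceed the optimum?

Worst-Fit: [30,13] [32,11] [33,6] [38] [34,12] → 5 storage units.
Total size 209 ft³; any packing needs at least ⌈209/50⌉ = 5 storage units.
So 5 is already optimal.

0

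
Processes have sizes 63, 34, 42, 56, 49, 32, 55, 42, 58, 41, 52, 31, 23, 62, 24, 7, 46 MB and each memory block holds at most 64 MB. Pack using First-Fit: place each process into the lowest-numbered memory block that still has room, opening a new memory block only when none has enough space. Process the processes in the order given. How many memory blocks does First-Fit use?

63 MB → memory block 1 (remaining 1 MB)
34 MB → memory block 2 (remaining 30 MB)
42 MB → memory block 3 (remaining 22 MB)
56 MB → memory block 4 (remaining 8 MB)
49 MB → memory block 5 (remaining 15 MB)
32 MB → memory block 6 (remaining 32 MB)
55 MB → memory block 7 (remaining 9 MB)
42 MB → memory block 8 (remaining 22 MB)
58 MB → memory block 9 (remaining 6 MB)
41 MB → memory block 10 (remaining 23 MB)
52 MB → memory block 11 (remaining 12 MB)
31 MB → memory block 6 (remaining 1 MB)
23 MB → memory block 2 (remaining 7 MB)
62 MB → memory block 12 (remaining 2 MB)
24 MB → memory block 13 (remaining 40 MB)
7 MB → memory block 2 (remaining 0 MB)
46 MB → memory block 14 (remaining 18 MB)
Final memory blocks: [63] [34,23,7] [42] [56] [49] [32,31] [55] [42] [58] [41] [52] [62] [24] [46].

14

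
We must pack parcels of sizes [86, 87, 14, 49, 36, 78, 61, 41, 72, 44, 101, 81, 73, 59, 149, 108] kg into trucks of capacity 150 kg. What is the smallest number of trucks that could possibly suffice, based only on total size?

8 trucks

Total size = 86 + 87 + 14 + 49 + 36 + 78 + 61 + 41 + 72 + 44 + 101 + 81 + 73 + 59 + 149 + 108 = 1139 kg.
⌈1139 / 150⌉ = 8.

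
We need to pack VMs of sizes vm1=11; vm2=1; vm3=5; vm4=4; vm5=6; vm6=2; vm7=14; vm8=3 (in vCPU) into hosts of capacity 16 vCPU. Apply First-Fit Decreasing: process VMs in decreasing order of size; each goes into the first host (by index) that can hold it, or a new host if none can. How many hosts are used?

Sorted descending: 14, 11, 6, 5, 4, 3, 2, 1.
14 vCPU → host 1 (remaining 2 vCPU)
11 vCPU → host 2 (remaining 5 vCPU)
6 vCPU → host 3 (remaining 10 vCPU)
5 vCPU → host 2 (remaining 0 vCPU)
4 vCPU → host 3 (remaining 6 vCPU)
3 vCPU → host 3 (remaining 3 vCPU)
2 vCPU → host 1 (remaining 0 vCPU)
1 vCPU → host 3 (remaining 2 vCPU)

3 hosts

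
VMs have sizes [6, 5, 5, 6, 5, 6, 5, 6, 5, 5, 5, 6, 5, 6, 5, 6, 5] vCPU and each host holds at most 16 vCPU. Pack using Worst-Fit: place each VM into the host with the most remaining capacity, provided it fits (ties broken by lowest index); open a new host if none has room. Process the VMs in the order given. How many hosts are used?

host 1: place 6 vCPU, 10 vCPU left
host 1: place 5 vCPU, 5 vCPU left
host 1: place 5 vCPU, 0 vCPU left
host 2: place 6 vCPU, 10 vCPU left
host 2: place 5 vCPU, 5 vCPU left
host 3: place 6 vCPU, 10 vCPU left
host 3: place 5 vCPU, 5 vCPU left
host 4: place 6 vCPU, 10 vCPU left
host 4: place 5 vCPU, 5 vCPU left
host 2: place 5 vCPU, 0 vCPU left
host 3: place 5 vCPU, 0 vCPU left
host 5: place 6 vCPU, 10 vCPU left
host 5: place 5 vCPU, 5 vCPU left
host 6: place 6 vCPU, 10 vCPU left
host 6: place 5 vCPU, 5 vCPU left
host 7: place 6 vCPU, 10 vCPU left
host 7: place 5 vCPU, 5 vCPU left
Final hosts: [6,5,5] [6,5,5] [6,5,5] [6,5] [6,5] [6,5] [6,5].

7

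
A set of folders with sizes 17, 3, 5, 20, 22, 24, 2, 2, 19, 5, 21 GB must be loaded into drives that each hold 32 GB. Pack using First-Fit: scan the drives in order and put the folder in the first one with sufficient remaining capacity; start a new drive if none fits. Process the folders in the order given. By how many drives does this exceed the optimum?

0

First-Fit: [17,3,5,2,2] [20,5] [22] [24] [19] [21] → 6 drives.
6 folders exceed 16 GB (half the capacity), and no two of those can share a drive, so at least 6 drives are needed.
So 6 is already optimal.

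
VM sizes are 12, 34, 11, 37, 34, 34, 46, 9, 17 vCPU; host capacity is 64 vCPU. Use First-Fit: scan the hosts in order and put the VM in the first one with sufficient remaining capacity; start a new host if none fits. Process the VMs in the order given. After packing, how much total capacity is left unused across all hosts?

Put 12 vCPU in host 1; 52 vCPU remain.
Put 34 vCPU in host 1; 18 vCPU remain.
Put 11 vCPU in host 1; 7 vCPU remain.
Put 37 vCPU in host 2; 27 vCPU remain.
Put 34 vCPU in host 3; 30 vCPU remain.
Put 34 vCPU in host 4; 30 vCPU remain.
Put 46 vCPU in host 5; 18 vCPU remain.
Put 9 vCPU in host 2; 18 vCPU remain.
Put 17 vCPU in host 2; 1 vCPU remain.
5 hosts × 64 vCPU = 320 vCPU; used 234 vCPU; unused 86 vCPU.

86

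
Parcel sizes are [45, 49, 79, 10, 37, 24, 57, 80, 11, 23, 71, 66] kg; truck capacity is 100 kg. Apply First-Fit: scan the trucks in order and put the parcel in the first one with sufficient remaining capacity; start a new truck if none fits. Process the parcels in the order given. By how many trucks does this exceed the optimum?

First-Fit: [45,49] [79,10,11] [37,24,23] [57] [80] [71] [66] → 7 trucks.
Total size 552 kg; any packing needs at least ⌈552/100⌉ = 6 trucks.
An optimal packing achieves that bound: [80,11] [79,10] [71,24] [66,23] [57,37] [49,45] → 6 trucks.
Excess: 7 − 6 = 1.

1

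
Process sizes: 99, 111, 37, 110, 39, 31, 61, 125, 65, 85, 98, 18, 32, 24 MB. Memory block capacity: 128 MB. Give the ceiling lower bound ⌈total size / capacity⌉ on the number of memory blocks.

8

Total size = 99 + 111 + 37 + 110 + 39 + 31 + 61 + 125 + 65 + 85 + 98 + 18 + 32 + 24 = 935 MB.
⌈935 / 128⌉ = 8.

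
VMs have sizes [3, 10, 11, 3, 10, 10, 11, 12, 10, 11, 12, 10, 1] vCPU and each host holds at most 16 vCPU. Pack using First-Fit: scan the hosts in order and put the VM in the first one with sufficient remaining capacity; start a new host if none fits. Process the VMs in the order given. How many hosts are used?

10 hosts

Put 3 vCPU in host 1; 13 vCPU remain.
Put 10 vCPU in host 1; 3 vCPU remain.
Put 11 vCPU in host 2; 5 vCPU remain.
Put 3 vCPU in host 1; 0 vCPU remain.
Put 10 vCPU in host 3; 6 vCPU remain.
Put 10 vCPU in host 4; 6 vCPU remain.
Put 11 vCPU in host 5; 5 vCPU remain.
Put 12 vCPU in host 6; 4 vCPU remain.
Put 10 vCPU in host 7; 6 vCPU remain.
Put 11 vCPU in host 8; 5 vCPU remain.
Put 12 vCPU in host 9; 4 vCPU remain.
Put 10 vCPU in host 10; 6 vCPU remain.
Put 1 vCPU in host 2; 4 vCPU remain.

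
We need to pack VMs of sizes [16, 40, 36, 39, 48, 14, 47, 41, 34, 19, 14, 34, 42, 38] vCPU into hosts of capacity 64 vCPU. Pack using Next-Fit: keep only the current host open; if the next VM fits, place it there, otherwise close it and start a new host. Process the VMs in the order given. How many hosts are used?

10

16 vCPU → host 1 (remaining 48 vCPU)
40 vCPU → host 1 (remaining 8 vCPU)
36 vCPU → host 2 (remaining 28 vCPU)
39 vCPU → host 3 (remaining 25 vCPU)
48 vCPU → host 4 (remaining 16 vCPU)
14 vCPU → host 4 (remaining 2 vCPU)
47 vCPU → host 5 (remaining 17 vCPU)
41 vCPU → host 6 (remaining 23 vCPU)
34 vCPU → host 7 (remaining 30 vCPU)
19 vCPU → host 7 (remaining 11 vCPU)
14 vCPU → host 8 (remaining 50 vCPU)
34 vCPU → host 8 (remaining 16 vCPU)
42 vCPU → host 9 (remaining 22 vCPU)
38 vCPU → host 10 (remaining 26 vCPU)
Final hosts: [16,40] [36] [39] [48,14] [47] [41] [34,19] [14,34] [42] [38].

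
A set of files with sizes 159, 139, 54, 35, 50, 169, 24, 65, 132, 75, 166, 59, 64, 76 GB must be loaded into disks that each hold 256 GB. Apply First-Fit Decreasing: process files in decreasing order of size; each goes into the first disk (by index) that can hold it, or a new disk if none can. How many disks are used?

Sorted descending: 169, 166, 159, 139, 132, 76, 75, 65, 64, 59, 54, 50, 35, 24.
Put 169 GB in disk 1; 87 GB remain.
Put 166 GB in disk 2; 90 GB remain.
Put 159 GB in disk 3; 97 GB remain.
Put 139 GB in disk 4; 117 GB remain.
Put 132 GB in disk 5; 124 GB remain.
Put 76 GB in disk 1; 11 GB remain.
Put 75 GB in disk 2; 15 GB remain.
Put 65 GB in disk 3; 32 GB remain.
Put 64 GB in disk 4; 53 GB remain.
Put 59 GB in disk 5; 65 GB remain.
Put 54 GB in disk 5; 11 GB remain.
Put 50 GB in disk 4; 3 GB remain.
Put 35 GB in disk 6; 221 GB remain.
Put 24 GB in disk 3; 8 GB remain.

6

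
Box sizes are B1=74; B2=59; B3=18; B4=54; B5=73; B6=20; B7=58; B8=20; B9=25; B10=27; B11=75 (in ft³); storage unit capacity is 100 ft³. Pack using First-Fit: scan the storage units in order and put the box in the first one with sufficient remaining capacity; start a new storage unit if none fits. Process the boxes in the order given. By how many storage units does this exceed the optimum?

0

First-Fit: [74,18] [59,20,20] [54,25] [73,27] [58] [75] → 6 storage units.
Total size 503 ft³; any packing needs at least ⌈503/100⌉ = 6 storage units.
So 6 is already optimal.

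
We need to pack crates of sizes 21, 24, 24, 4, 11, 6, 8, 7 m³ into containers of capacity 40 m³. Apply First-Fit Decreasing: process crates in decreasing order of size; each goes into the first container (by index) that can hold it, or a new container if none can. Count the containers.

3 containers

Sorted descending: 24, 24, 21, 11, 8, 7, 6, 4.
24 m³ → container 1 (remaining 16 m³)
24 m³ → container 2 (remaining 16 m³)
21 m³ → container 3 (remaining 19 m³)
11 m³ → container 1 (remaining 5 m³)
8 m³ → container 2 (remaining 8 m³)
7 m³ → container 2 (remaining 1 m³)
6 m³ → container 3 (remaining 13 m³)
4 m³ → container 1 (remaining 1 m³)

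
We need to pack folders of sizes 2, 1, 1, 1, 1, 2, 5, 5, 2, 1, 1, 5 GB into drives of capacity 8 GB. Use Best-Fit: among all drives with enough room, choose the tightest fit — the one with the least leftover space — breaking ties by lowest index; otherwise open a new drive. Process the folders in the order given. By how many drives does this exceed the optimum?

Best-Fit: [2,1,1,1,1,2] [5,2,1] [5,1] [5] → 4 drives.
Total size 27 GB; any packing needs at least ⌈27/8⌉ = 4 drives.
So 4 is already optimal.

0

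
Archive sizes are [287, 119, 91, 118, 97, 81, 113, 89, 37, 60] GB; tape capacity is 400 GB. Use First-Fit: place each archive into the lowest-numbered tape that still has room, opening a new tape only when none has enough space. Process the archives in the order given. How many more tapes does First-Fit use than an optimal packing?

0

First-Fit: [287,91] [119,118,97,37] [81,113,89,60] → 3 tapes.
Total size 1092 GB; any packing needs at least ⌈1092/400⌉ = 3 tapes.
So 3 is already optimal.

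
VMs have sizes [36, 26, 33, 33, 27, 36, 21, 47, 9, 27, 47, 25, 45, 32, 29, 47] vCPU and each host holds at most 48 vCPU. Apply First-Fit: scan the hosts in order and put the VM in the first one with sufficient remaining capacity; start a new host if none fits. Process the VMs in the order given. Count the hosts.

host 1: place 36 vCPU, 12 vCPU left
host 2: place 26 vCPU, 22 vCPU left
host 3: place 33 vCPU, 15 vCPU left
host 4: place 33 vCPU, 15 vCPU left
host 5: place 27 vCPU, 21 vCPU left
host 6: place 36 vCPU, 12 vCPU left
host 2: place 21 vCPU, 1 vCPU left
host 7: place 47 vCPU, 1 vCPU left
host 1: place 9 vCPU, 3 vCPU left
host 8: place 27 vCPU, 21 vCPU left
host 9: place 47 vCPU, 1 vCPU left
host 10: place 25 vCPU, 23 vCPU left
host 11: place 45 vCPU, 3 vCPU left
host 12: place 32 vCPU, 16 vCPU left
host 13: place 29 vCPU, 19 vCPU left
host 14: place 47 vCPU, 1 vCPU left

14 hosts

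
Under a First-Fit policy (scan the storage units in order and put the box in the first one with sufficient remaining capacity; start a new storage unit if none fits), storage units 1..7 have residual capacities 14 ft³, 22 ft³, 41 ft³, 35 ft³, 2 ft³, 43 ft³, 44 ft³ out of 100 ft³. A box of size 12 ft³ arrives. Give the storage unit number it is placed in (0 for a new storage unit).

1

Storage units with room: storage unit 1 (14 ft³), storage unit 2 (22 ft³), storage unit 3 (41 ft³), storage unit 4 (35 ft³), storage unit 6 (43 ft³), storage unit 7 (44 ft³).
The first with room is storage unit 1.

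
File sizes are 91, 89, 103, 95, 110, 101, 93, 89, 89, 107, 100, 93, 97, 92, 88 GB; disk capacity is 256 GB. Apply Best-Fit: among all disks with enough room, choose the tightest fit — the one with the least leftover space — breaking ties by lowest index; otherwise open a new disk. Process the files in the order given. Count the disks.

91 GB → disk 1 (remaining 165 GB)
89 GB → disk 1 (remaining 76 GB)
103 GB → disk 2 (remaining 153 GB)
95 GB → disk 2 (remaining 58 GB)
110 GB → disk 3 (remaining 146 GB)
101 GB → disk 3 (remaining 45 GB)
93 GB → disk 4 (remaining 163 GB)
89 GB → disk 4 (remaining 74 GB)
89 GB → disk 5 (remaining 167 GB)
107 GB → disk 5 (remaining 60 GB)
100 GB → disk 6 (remaining 156 GB)
93 GB → disk 6 (remaining 63 GB)
97 GB → disk 7 (remaining 159 GB)
92 GB → disk 7 (remaining 67 GB)
88 GB → disk 8 (remaining 168 GB)
Final disks: [91,89] [103,95] [110,101] [93,89] [89,107] [100,93] [97,92] [88].

8 disks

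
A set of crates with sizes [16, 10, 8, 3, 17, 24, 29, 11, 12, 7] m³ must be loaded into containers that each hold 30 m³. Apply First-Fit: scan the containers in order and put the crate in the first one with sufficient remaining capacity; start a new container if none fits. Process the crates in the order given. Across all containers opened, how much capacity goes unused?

16 m³ → container 1 (remaining 14 m³)
10 m³ → container 1 (remaining 4 m³)
8 m³ → container 2 (remaining 22 m³)
3 m³ → container 1 (remaining 1 m³)
17 m³ → container 2 (remaining 5 m³)
24 m³ → container 3 (remaining 6 m³)
29 m³ → container 4 (remaining 1 m³)
11 m³ → container 5 (remaining 19 m³)
12 m³ → container 5 (remaining 7 m³)
7 m³ → container 5 (remaining 0 m³)
5 containers × 30 m³ = 150 m³; used 137 m³; unused 13 m³.

13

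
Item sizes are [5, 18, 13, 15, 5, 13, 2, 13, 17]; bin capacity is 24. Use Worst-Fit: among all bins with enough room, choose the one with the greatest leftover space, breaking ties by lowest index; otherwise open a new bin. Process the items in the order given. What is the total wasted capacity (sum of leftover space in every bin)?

Put 5 in bin 1; 19 remain.
Put 18 in bin 1; 1 remain.
Put 13 in bin 2; 11 remain.
Put 15 in bin 3; 9 remain.
Put 5 in bin 2; 6 remain.
Put 13 in bin 4; 11 remain.
Put 2 in bin 4; 9 remain.
Put 13 in bin 5; 11 remain.
Put 17 in bin 6; 7 remain.
6 bins × 24 = 144; used 101; unused 43.

43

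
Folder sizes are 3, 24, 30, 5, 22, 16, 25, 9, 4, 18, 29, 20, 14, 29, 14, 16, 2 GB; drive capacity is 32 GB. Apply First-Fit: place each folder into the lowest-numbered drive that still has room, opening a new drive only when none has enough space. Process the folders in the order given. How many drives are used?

10

Put 3 GB in drive 1; 29 GB remain.
Put 24 GB in drive 1; 5 GB remain.
Put 30 GB in drive 2; 2 GB remain.
Put 5 GB in drive 1; 0 GB remain.
Put 22 GB in drive 3; 10 GB remain.
Put 16 GB in drive 4; 16 GB remain.
Put 25 GB in drive 5; 7 GB remain.
Put 9 GB in drive 3; 1 GB remain.
Put 4 GB in drive 4; 12 GB remain.
Put 18 GB in drive 6; 14 GB remain.
Put 29 GB in drive 7; 3 GB remain.
Put 20 GB in drive 8; 12 GB remain.
Put 14 GB in drive 6; 0 GB remain.
Put 29 GB in drive 9; 3 GB remain.
Put 14 GB in drive 10; 18 GB remain.
Put 16 GB in drive 10; 2 GB remain.
Put 2 GB in drive 2; 0 GB remain.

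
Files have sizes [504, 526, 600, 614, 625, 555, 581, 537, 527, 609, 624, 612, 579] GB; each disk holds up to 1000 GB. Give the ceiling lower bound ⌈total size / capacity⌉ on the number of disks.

Total size = 504 + 526 + 600 + 614 + 625 + 555 + 581 + 537 + 527 + 609 + 624 + 612 + 579 = 7493 GB.
⌈7493 / 1000⌉ = 8.

8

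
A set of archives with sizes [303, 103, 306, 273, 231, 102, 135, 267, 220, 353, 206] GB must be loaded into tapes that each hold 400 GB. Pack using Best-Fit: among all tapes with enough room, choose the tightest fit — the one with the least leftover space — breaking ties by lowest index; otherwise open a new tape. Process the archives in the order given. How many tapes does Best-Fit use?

8

tape 1: place 303 GB, 97 GB left
tape 2: place 103 GB, 297 GB left
tape 3: place 306 GB, 94 GB left
tape 2: place 273 GB, 24 GB left
tape 4: place 231 GB, 169 GB left
tape 4: place 102 GB, 67 GB left
tape 5: place 135 GB, 265 GB left
tape 6: place 267 GB, 133 GB left
tape 5: place 220 GB, 45 GB left
tape 7: place 353 GB, 47 GB left
tape 8: place 206 GB, 194 GB left
Final tapes: [303] [103,273] [306] [231,102] [135,220] [267] [353] [206].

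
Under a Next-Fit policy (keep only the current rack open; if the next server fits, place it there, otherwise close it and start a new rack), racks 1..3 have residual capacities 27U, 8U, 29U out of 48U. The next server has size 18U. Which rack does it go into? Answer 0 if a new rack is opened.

Next-Fit only looks at rack 3, which has 29U free.
18U fits there.

3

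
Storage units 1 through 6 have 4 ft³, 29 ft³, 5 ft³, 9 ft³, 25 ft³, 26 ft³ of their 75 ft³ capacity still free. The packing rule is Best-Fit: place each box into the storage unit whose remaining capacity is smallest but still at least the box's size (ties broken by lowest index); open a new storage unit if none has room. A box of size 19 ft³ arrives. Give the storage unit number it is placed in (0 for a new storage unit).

Storage units with room: storage unit 2 (29 ft³), storage unit 5 (25 ft³), storage unit 6 (26 ft³).
Tightest fit is storage unit 5 with 25 ft³ free.

5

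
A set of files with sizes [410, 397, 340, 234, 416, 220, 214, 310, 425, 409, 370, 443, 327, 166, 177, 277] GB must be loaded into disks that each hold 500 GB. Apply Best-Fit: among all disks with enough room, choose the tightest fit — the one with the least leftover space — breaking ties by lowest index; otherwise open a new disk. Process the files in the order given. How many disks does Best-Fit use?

Put 410 GB in disk 1; 90 GB remain.
Put 397 GB in disk 2; 103 GB remain.
Put 340 GB in disk 3; 160 GB remain.
Put 234 GB in disk 4; 266 GB remain.
Put 416 GB in disk 5; 84 GB remain.
Put 220 GB in disk 4; 46 GB remain.
Put 214 GB in disk 6; 286 GB remain.
Put 310 GB in disk 7; 190 GB remain.
Put 425 GB in disk 8; 75 GB remain.
Put 409 GB in disk 9; 91 GB remain.
Put 370 GB in disk 10; 130 GB remain.
Put 443 GB in disk 11; 57 GB remain.
Put 327 GB in disk 12; 173 GB remain.
Put 166 GB in disk 12; 7 GB remain.
Put 177 GB in disk 7; 13 GB remain.
Put 277 GB in disk 6; 9 GB remain.
Final disks: [410] [397] [340] [234,220] [416] [214,277] [310,177] [425] [409] [370] [443] [327,166].

12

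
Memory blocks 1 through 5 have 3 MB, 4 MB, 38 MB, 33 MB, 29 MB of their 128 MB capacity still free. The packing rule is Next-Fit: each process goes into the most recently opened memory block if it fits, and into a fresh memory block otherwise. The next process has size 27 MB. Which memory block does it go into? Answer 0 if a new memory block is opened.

Next-Fit only looks at memory block 5, which has 29 MB free.
27 MB fits there.

5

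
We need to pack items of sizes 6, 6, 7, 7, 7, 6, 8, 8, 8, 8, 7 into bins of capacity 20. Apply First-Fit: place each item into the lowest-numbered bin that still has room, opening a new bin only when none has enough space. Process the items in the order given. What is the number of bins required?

5

6 → bin 1 (remaining 14)
6 → bin 1 (remaining 8)
7 → bin 1 (remaining 1)
7 → bin 2 (remaining 13)
7 → bin 2 (remaining 6)
6 → bin 2 (remaining 0)
8 → bin 3 (remaining 12)
8 → bin 3 (remaining 4)
8 → bin 4 (remaining 12)
8 → bin 4 (remaining 4)
7 → bin 5 (remaining 13)
Final bins: [6,6,7] [7,7,6] [8,8] [8,8] [7].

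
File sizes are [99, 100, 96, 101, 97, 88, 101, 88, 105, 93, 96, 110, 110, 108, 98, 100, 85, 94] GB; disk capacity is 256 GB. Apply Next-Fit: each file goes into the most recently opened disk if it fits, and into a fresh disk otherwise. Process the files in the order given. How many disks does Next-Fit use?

9

Put 99 GB in disk 1; 157 GB remain.
Put 100 GB in disk 1; 57 GB remain.
Put 96 GB in disk 2; 160 GB remain.
Put 101 GB in disk 2; 59 GB remain.
Put 97 GB in disk 3; 159 GB remain.
Put 88 GB in disk 3; 71 GB remain.
Put 101 GB in disk 4; 155 GB remain.
Put 88 GB in disk 4; 67 GB remain.
Put 105 GB in disk 5; 151 GB remain.
Put 93 GB in disk 5; 58 GB remain.
Put 96 GB in disk 6; 160 GB remain.
Put 110 GB in disk 6; 50 GB remain.
Put 110 GB in disk 7; 146 GB remain.
Put 108 GB in disk 7; 38 GB remain.
Put 98 GB in disk 8; 158 GB remain.
Put 100 GB in disk 8; 58 GB remain.
Put 85 GB in disk 9; 171 GB remain.
Put 94 GB in disk 9; 77 GB remain.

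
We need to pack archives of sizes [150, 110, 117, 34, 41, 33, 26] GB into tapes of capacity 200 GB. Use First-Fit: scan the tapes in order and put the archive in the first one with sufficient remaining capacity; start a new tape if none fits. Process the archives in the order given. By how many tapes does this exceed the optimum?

0

First-Fit: [150,34] [110,41,33] [117,26] → 3 tapes.
Total size 511 GB; any packing needs at least ⌈511/200⌉ = 3 tapes.
So 3 is already optimal.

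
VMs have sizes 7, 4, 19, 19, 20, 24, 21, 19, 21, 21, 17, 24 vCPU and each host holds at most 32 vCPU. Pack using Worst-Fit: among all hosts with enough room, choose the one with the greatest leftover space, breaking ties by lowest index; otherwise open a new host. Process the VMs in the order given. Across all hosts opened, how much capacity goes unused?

104

Put 7 vCPU in host 1; 25 vCPU remain.
Put 4 vCPU in host 1; 21 vCPU remain.
Put 19 vCPU in host 1; 2 vCPU remain.
Put 19 vCPU in host 2; 13 vCPU remain.
Put 20 vCPU in host 3; 12 vCPU remain.
Put 24 vCPU in host 4; 8 vCPU remain.
Put 21 vCPU in host 5; 11 vCPU remain.
Put 19 vCPU in host 6; 13 vCPU remain.
Put 21 vCPU in host 7; 11 vCPU remain.
Put 21 vCPU in host 8; 11 vCPU remain.
Put 17 vCPU in host 9; 15 vCPU remain.
Put 24 vCPU in host 10; 8 vCPU remain.
10 hosts × 32 vCPU = 320 vCPU; used 216 vCPU; unused 104 vCPU.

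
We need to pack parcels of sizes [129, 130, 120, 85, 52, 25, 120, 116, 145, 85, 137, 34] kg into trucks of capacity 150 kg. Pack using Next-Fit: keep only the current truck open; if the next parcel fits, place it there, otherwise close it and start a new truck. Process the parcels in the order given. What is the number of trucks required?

truck 1: place 129 kg, 21 kg left
truck 2: place 130 kg, 20 kg left
truck 3: place 120 kg, 30 kg left
truck 4: place 85 kg, 65 kg left
truck 4: place 52 kg, 13 kg left
truck 5: place 25 kg, 125 kg left
truck 5: place 120 kg, 5 kg left
truck 6: place 116 kg, 34 kg left
truck 7: place 145 kg, 5 kg left
truck 8: place 85 kg, 65 kg left
truck 9: place 137 kg, 13 kg left
truck 10: place 34 kg, 116 kg left

10 trucks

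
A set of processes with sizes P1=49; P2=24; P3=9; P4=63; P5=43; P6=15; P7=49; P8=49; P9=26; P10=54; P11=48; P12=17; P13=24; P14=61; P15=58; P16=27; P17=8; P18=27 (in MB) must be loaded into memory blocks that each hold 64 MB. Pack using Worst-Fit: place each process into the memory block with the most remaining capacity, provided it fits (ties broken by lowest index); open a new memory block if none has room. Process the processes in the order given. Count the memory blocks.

13 memory blocks

P1 (49 MB) → memory block 1 (remaining 15 MB)
P2 (24 MB) → memory block 2 (remaining 40 MB)
P3 (9 MB) → memory block 2 (remaining 31 MB)
P4 (63 MB) → memory block 3 (remaining 1 MB)
P5 (43 MB) → memory block 4 (remaining 21 MB)
P6 (15 MB) → memory block 2 (remaining 16 MB)
P7 (49 MB) → memory block 5 (remaining 15 MB)
P8 (49 MB) → memory block 6 (remaining 15 MB)
P9 (26 MB) → memory block 7 (remaining 38 MB)
P10 (54 MB) → memory block 8 (remaining 10 MB)
P11 (48 MB) → memory block 9 (remaining 16 MB)
P12 (17 MB) → memory block 7 (remaining 21 MB)
P13 (24 MB) → memory block 10 (remaining 40 MB)
P14 (61 MB) → memory block 11 (remaining 3 MB)
P15 (58 MB) → memory block 12 (remaining 6 MB)
P16 (27 MB) → memory block 10 (remaining 13 MB)
P17 (8 MB) → memory block 4 (remaining 13 MB)
P18 (27 MB) → memory block 13 (remaining 37 MB)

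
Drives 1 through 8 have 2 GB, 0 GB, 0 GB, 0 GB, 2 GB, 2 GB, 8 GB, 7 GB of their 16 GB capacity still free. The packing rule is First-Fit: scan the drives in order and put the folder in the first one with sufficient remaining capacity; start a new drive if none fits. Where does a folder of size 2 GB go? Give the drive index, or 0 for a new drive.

Drives with room: drive 1 (2 GB), drive 5 (2 GB), drive 6 (2 GB), drive 7 (8 GB), drive 8 (7 GB).
The first with room is drive 1.

1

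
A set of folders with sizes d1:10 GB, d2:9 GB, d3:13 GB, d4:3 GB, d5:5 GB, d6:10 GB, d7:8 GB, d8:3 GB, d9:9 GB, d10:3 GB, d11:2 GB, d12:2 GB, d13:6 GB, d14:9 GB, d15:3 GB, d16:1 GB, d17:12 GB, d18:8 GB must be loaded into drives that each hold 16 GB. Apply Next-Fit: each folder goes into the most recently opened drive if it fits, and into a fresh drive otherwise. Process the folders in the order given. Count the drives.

Put d1 (10 GB) in drive 1; 6 GB remain.
Put d2 (9 GB) in drive 2; 7 GB remain.
Put d3 (13 GB) in drive 3; 3 GB remain.
Put d4 (3 GB) in drive 3; 0 GB remain.
Put d5 (5 GB) in drive 4; 11 GB remain.
Put d6 (10 GB) in drive 4; 1 GB remain.
Put d7 (8 GB) in drive 5; 8 GB remain.
Put d8 (3 GB) in drive 5; 5 GB remain.
Put d9 (9 GB) in drive 6; 7 GB remain.
Put d10 (3 GB) in drive 6; 4 GB remain.
Put d11 (2 GB) in drive 6; 2 GB remain.
Put d12 (2 GB) in drive 6; 0 GB remain.
Put d13 (6 GB) in drive 7; 10 GB remain.
Put d14 (9 GB) in drive 7; 1 GB remain.
Put d15 (3 GB) in drive 8; 13 GB remain.
Put d16 (1 GB) in drive 8; 12 GB remain.
Put d17 (12 GB) in drive 8; 0 GB remain.
Put d18 (8 GB) in drive 9; 8 GB remain.

9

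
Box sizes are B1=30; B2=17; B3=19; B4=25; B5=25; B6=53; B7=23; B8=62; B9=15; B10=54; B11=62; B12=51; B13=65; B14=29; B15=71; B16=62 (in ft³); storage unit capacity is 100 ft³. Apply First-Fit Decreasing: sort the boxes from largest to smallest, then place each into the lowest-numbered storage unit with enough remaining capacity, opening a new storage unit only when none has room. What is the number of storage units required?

8

Sorted descending: 71, 65, 62, 62, 62, 54, 53, 51, 30, 29, 25, 25, 23, 19, 17, 15.
storage unit 1: place 71 ft³, 29 ft³ left
storage unit 2: place 65 ft³, 35 ft³ left
storage unit 3: place 62 ft³, 38 ft³ left
storage unit 4: place 62 ft³, 38 ft³ left
storage unit 5: place 62 ft³, 38 ft³ left
storage unit 6: place 54 ft³, 46 ft³ left
storage unit 7: place 53 ft³, 47 ft³ left
storage unit 8: place 51 ft³, 49 ft³ left
storage unit 2: place 30 ft³, 5 ft³ left
storage unit 1: place 29 ft³, 0 ft³ left
storage unit 3: place 25 ft³, 13 ft³ left
storage unit 4: place 25 ft³, 13 ft³ left
storage unit 5: place 23 ft³, 15 ft³ left
storage unit 6: place 19 ft³, 27 ft³ left
storage unit 6: place 17 ft³, 10 ft³ left
storage unit 5: place 15 ft³, 0 ft³ left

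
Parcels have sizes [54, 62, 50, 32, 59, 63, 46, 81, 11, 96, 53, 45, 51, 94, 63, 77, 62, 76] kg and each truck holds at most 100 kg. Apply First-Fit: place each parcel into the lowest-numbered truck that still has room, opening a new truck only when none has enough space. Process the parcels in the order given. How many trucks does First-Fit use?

Put 54 kg in truck 1; 46 kg remain.
Put 62 kg in truck 2; 38 kg remain.
Put 50 kg in truck 3; 50 kg remain.
Put 32 kg in truck 1; 14 kg remain.
Put 59 kg in truck 4; 41 kg remain.
Put 63 kg in truck 5; 37 kg remain.
Put 46 kg in truck 3; 4 kg remain.
Put 81 kg in truck 6; 19 kg remain.
Put 11 kg in truck 1; 3 kg remain.
Put 96 kg in truck 7; 4 kg remain.
Put 53 kg in truck 8; 47 kg remain.
Put 45 kg in truck 8; 2 kg remain.
Put 51 kg in truck 9; 49 kg remain.
Put 94 kg in truck 10; 6 kg remain.
Put 63 kg in truck 11; 37 kg remain.
Put 77 kg in truck 12; 23 kg remain.
Put 62 kg in truck 13; 38 kg remain.
Put 76 kg in truck 14; 24 kg remain.

14 trucks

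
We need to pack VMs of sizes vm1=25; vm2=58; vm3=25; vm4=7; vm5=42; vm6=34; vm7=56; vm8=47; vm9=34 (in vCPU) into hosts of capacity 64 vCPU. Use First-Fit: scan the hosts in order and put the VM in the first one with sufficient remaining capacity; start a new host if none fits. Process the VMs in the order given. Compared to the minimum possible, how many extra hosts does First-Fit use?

1

First-Fit: [25,25,7] [58] [42] [34] [56] [47] [34] → 7 hosts.
Total size 328 vCPU; any packing needs at least ⌈328/64⌉ = 6 hosts.
An optimal packing achieves that bound: [58] [56,7] [47] [42] [34,25] [34,25] → 6 hosts.
Excess: 7 − 6 = 1.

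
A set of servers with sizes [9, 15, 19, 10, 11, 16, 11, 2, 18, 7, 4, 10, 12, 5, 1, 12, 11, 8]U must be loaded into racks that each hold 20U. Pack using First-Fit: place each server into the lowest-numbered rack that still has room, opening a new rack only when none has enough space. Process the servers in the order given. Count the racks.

Put 9U in rack 1; 11U remain.
Put 15U in rack 2; 5U remain.
Put 19U in rack 3; 1U remain.
Put 10U in rack 1; 1U remain.
Put 11U in rack 4; 9U remain.
Put 16U in rack 5; 4U remain.
Put 11U in rack 6; 9U remain.
Put 2U in rack 2; 3U remain.
Put 18U in rack 7; 2U remain.
Put 7U in rack 4; 2U remain.
Put 4U in rack 5; 0U remain.
Put 10U in rack 8; 10U remain.
Put 12U in rack 9; 8U remain.
Put 5U in rack 6; 4U remain.
Put 1U in rack 1; 0U remain.
Put 12U in rack 10; 8U remain.
Put 11U in rack 11; 9U remain.
Put 8U in rack 8; 2U remain.
Final racks: [9,10,1] [15,2] [19] [11,7] [16,4] [11,5] [18] [10,8] [12] [12] [11].

11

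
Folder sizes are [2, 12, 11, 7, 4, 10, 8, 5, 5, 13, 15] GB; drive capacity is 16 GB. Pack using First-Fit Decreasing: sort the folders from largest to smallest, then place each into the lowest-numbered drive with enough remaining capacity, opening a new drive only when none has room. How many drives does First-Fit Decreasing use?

6 drives

Sorted descending: 15, 13, 12, 11, 10, 8, 7, 5, 5, 4, 2.
Put 15 GB in drive 1; 1 GB remain.
Put 13 GB in drive 2; 3 GB remain.
Put 12 GB in drive 3; 4 GB remain.
Put 11 GB in drive 4; 5 GB remain.
Put 10 GB in drive 5; 6 GB remain.
Put 8 GB in drive 6; 8 GB remain.
Put 7 GB in drive 6; 1 GB remain.
Put 5 GB in drive 4; 0 GB remain.
Put 5 GB in drive 5; 1 GB remain.
Put 4 GB in drive 3; 0 GB remain.
Put 2 GB in drive 2; 1 GB remain.
Final drives: [15] [13,2] [12,4] [11,5] [10,5] [8,7].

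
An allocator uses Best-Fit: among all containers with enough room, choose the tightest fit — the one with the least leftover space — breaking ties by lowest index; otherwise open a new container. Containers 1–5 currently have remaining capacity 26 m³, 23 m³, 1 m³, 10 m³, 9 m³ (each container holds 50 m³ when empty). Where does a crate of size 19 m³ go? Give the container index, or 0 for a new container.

2

Containers with room: container 1 (26 m³), container 2 (23 m³).
Tightest fit is container 2 with 23 m³ free.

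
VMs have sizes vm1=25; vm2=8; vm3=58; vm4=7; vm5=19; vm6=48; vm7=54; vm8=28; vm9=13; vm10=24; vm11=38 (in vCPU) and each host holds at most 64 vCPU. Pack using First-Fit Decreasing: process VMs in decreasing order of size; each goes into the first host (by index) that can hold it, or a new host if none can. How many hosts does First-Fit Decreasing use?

6

Sorted descending: 58, 54, 48, 38, 28, 25, 24, 19, 13, 8, 7.
58 vCPU → host 1 (remaining 6 vCPU)
54 vCPU → host 2 (remaining 10 vCPU)
48 vCPU → host 3 (remaining 16 vCPU)
38 vCPU → host 4 (remaining 26 vCPU)
28 vCPU → host 5 (remaining 36 vCPU)
25 vCPU → host 4 (remaining 1 vCPU)
24 vCPU → host 5 (remaining 12 vCPU)
19 vCPU → host 6 (remaining 45 vCPU)
13 vCPU → host 3 (remaining 3 vCPU)
8 vCPU → host 2 (remaining 2 vCPU)
7 vCPU → host 5 (remaining 5 vCPU)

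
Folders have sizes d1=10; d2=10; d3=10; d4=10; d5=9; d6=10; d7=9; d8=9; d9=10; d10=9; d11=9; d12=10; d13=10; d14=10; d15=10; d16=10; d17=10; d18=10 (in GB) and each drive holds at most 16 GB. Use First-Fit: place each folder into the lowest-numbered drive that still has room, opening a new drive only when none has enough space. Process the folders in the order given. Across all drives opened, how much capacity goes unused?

113

Put d1 (10 GB) in drive 1; 6 GB remain.
Put d2 (10 GB) in drive 2; 6 GB remain.
Put d3 (10 GB) in drive 3; 6 GB remain.
Put d4 (10 GB) in drive 4; 6 GB remain.
Put d5 (9 GB) in drive 5; 7 GB remain.
Put d6 (10 GB) in drive 6; 6 GB remain.
Put d7 (9 GB) in drive 7; 7 GB remain.
Put d8 (9 GB) in drive 8; 7 GB remain.
Put d9 (10 GB) in drive 9; 6 GB remain.
Put d10 (9 GB) in drive 10; 7 GB remain.
Put d11 (9 GB) in drive 11; 7 GB remain.
Put d12 (10 GB) in drive 12; 6 GB remain.
Put d13 (10 GB) in drive 13; 6 GB remain.
Put d14 (10 GB) in drive 14; 6 GB remain.
Put d15 (10 GB) in drive 15; 6 GB remain.
Put d16 (10 GB) in drive 16; 6 GB remain.
Put d17 (10 GB) in drive 17; 6 GB remain.
Put d18 (10 GB) in drive 18; 6 GB remain.
18 drives × 16 GB = 288 GB; used 175 GB; unused 113 GB.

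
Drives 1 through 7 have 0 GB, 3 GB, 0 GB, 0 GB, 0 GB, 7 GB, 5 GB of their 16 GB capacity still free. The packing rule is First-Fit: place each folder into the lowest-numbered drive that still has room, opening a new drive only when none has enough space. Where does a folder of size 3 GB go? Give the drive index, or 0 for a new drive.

Drives with room: drive 2 (3 GB), drive 6 (7 GB), drive 7 (5 GB).
The first with room is drive 2.

2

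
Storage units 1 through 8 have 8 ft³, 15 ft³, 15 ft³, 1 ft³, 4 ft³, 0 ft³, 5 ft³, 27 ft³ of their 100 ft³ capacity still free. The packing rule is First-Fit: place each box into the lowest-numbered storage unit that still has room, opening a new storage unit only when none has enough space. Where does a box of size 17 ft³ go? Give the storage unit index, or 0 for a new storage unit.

8

Storage units with room: storage unit 8 (27 ft³).
The first with room is storage unit 8.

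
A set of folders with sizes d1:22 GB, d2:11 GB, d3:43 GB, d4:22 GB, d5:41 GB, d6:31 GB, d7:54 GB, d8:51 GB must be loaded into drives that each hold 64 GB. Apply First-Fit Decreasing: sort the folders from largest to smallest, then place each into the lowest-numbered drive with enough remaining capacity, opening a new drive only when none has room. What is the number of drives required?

Sorted descending: 54, 51, 43, 41, 31, 22, 22, 11.
54 GB → drive 1 (remaining 10 GB)
51 GB → drive 2 (remaining 13 GB)
43 GB → drive 3 (remaining 21 GB)
41 GB → drive 4 (remaining 23 GB)
31 GB → drive 5 (remaining 33 GB)
22 GB → drive 4 (remaining 1 GB)
22 GB → drive 5 (remaining 11 GB)
11 GB → drive 2 (remaining 2 GB)
Final drives: [54] [51,11] [43] [41,22] [31,22].

5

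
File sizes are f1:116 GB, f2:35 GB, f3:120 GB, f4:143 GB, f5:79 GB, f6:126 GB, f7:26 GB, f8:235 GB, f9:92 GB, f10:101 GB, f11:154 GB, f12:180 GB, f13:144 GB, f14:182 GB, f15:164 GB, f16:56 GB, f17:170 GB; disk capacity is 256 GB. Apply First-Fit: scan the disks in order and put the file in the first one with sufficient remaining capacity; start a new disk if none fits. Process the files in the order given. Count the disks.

disk 1: place f1 (116 GB), 140 GB left
disk 1: place f2 (35 GB), 105 GB left
disk 2: place f3 (120 GB), 136 GB left
disk 3: place f4 (143 GB), 113 GB left
disk 1: place f5 (79 GB), 26 GB left
disk 2: place f6 (126 GB), 10 GB left
disk 1: place f7 (26 GB), 0 GB left
disk 4: place f8 (235 GB), 21 GB left
disk 3: place f9 (92 GB), 21 GB left
disk 5: place f10 (101 GB), 155 GB left
disk 5: place f11 (154 GB), 1 GB left
disk 6: place f12 (180 GB), 76 GB left
disk 7: place f13 (144 GB), 112 GB left
disk 8: place f14 (182 GB), 74 GB left
disk 9: place f15 (164 GB), 92 GB left
disk 6: place f16 (56 GB), 20 GB left
disk 10: place f17 (170 GB), 86 GB left

10 disks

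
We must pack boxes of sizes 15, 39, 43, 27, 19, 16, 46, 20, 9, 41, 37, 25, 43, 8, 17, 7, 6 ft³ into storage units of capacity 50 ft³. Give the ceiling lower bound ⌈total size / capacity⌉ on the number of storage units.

9

Total size = 15 + 39 + 43 + 27 + 19 + 16 + 46 + 20 + 9 + 41 + 37 + 25 + 43 + 8 + 17 + 7 + 6 = 418 ft³.
⌈418 / 50⌉ = 9.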